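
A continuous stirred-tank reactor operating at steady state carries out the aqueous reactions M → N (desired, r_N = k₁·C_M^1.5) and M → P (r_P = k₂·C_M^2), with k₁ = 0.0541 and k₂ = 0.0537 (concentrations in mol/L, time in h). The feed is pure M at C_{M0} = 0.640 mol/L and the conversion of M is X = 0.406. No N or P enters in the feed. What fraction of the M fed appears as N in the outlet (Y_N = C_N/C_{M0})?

0.252

Exit C_M = C_{M0}(1−X) = 0.640×0.594 = 0.3802 mol/L.
In a CSTR the entire volume is at exit conditions, so r_N = 0.0541×0.3802^1.5 = 0.01268 and r_P = 0.0537×0.3802^2 = 0.007761.
Fraction of consumed M going to N: r_N/(r_N+r_P) = 0.6203.
C_N = 0.6203·C_{M0}·X = 0.6203×0.640×0.406 = 0.161 mol/L; Y_N = C_N/C_{M0} = 0.252.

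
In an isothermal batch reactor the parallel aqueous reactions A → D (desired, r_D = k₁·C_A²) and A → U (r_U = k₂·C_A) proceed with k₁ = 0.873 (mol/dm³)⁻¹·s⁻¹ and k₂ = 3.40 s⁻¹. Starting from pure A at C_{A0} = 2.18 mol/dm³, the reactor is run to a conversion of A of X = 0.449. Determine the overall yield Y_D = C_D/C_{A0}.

0.135

C_A = C_{A0}(1−X) = 1.201 mol/dm³.
Along a PFR/batch, dC_U/dC_A = −r_U/(r_D+r_U) = −k₂/(k₂+k₁·C_A).
Integrating from C_{A0} to C_A: C_U = (3.40/0.873)·ln[(3.40+0.873·2.18)/(3.40+0.873·1.20)] = 3.895·ln(5.303/4.449) = 0.6843 mol/dm³.
Then C_D = (C_{A0}−C_A) − C_U = 0.9788 − 0.6843 = 0.2945 mol/dm³.
Y_D = C_D/C_{A0} = 0.2945/2.18 = 0.135.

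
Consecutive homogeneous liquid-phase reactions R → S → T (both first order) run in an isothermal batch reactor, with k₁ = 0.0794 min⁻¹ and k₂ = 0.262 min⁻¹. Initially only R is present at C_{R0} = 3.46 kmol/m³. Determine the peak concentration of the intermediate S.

For a first-order series the maximum intermediate yield is C_{S,max}/C_{R0} = (k₁/k₂)^[k₂/(k₂−k₁)].
= (0.0794/0.262)^(0.262/(0.262−0.0794)) = (0.3031)^(1.435) = 0.1803.
C_{S,max} = 0.1803×3.46 = 0.624 kmol/m³.

0.624 kmol/m³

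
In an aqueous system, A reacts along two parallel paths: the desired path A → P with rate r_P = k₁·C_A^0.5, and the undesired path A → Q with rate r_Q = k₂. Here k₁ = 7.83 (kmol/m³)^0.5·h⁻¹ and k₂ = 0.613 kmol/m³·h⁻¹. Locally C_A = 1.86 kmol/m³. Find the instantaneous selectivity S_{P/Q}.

17.4

S_{P/Q} = r_P/r_Q = (k₁·C_A^0.5)/(k₂) = (k₁/k₂)·C_A^0.5.
= (7.83×1.860^0.5) / (0.613) = 10.68/0.6130 = 17.4.
Since the desired path is higher order in A, keeping C_A high (PFR or concentrated feed) favours P.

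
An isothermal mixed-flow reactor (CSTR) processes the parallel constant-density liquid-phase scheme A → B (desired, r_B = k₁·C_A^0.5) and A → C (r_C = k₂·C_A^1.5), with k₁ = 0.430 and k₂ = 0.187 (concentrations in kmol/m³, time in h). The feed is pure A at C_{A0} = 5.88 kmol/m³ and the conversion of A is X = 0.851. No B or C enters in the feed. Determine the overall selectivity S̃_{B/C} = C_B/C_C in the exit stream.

2.62

Exit C_A = C_{A0}(1−X) = 5.88×0.149 = 0.8761 kmol/m³.
In a CSTR the entire volume is at exit conditions, so r_B = 0.430×0.8761^0.5 = 0.4025 and r_C = 0.187×0.8761^1.5 = 0.1534.
Overall selectivity = C_B/C_C = r_Bτ/(r_Cτ) = r_B/r_C = 2.62.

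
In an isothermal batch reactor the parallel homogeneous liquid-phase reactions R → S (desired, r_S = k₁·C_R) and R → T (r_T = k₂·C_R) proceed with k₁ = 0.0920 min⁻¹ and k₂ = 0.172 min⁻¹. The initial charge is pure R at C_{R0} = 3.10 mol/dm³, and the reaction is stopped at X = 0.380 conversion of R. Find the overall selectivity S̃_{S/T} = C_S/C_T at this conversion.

C_R = C_{R0}(1−X) = 1.922 mol/dm³.
Both paths are first order in R, so the instantaneous fraction to S is constant: dC_S/d(−C_R) = k₁/(k₁+k₂) = 0.3485.
C_S = 0.3485·(C_{R0}−C_R) = 0.3485×1.178 = 0.411 mol/dm³.
C_T = (C_{R0}−C_R)−C_S = 0.7675 mol/dm³; S̃_{S/T} = 0.4105/0.7675 = 0.535.

0.535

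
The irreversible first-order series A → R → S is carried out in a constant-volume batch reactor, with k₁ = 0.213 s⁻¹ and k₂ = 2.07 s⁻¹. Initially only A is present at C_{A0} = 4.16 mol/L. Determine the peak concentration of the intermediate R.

Evaluating C_R at t_opt = ln(k₂/k₁)/(k₂−k₁) gives C_{R,max}/C_{A0} = (k₁/k₂)^[k₂/(k₂−k₁)].
= (0.213/2.07)^(2.07/(2.07−0.213)) = (0.1029)^(1.115) = 0.07927.
C_{R,max} = 0.07927×4.16 = 0.330 mol/L.

0.330 mol/L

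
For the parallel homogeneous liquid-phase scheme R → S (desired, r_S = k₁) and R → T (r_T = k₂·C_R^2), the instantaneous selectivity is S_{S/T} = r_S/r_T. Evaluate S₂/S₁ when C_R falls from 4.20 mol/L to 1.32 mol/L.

S_{S/T} = (k₁/k₂)·C_R^-2, so S₂/S₁ = (C_{R,2}/C_{R,1})^-2.
= (1.32/4.20)^(-2) = (0.3143)^(-2) = 10.1.

10.1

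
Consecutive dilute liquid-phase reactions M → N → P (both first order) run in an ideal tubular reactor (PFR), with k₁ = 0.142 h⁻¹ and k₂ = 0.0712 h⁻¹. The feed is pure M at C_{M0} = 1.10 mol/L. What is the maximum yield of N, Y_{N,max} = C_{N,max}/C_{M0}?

Evaluating C_N at τ_opt = ln(k₂/k₁)/(k₂−k₁) gives C_{N,max}/C_{M0} = (k₁/k₂)^[k₂/(k₂−k₁)].
= (0.142/0.0712)^(0.0712/(0.0712−0.142)) = (1.994)^(-1.006) = 0.4995.

0.499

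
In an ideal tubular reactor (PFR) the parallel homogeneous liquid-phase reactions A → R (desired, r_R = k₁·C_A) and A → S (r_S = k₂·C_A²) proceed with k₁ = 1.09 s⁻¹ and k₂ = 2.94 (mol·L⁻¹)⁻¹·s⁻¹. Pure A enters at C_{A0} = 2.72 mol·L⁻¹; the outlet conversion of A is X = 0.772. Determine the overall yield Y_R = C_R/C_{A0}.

0.155

C_A = C_{A0}(1−X) = 0.6202 mol·L⁻¹.
Along a PFR/batch, dC_R/dC_A = −r_R/(r_R+r_S) = −k₁/(k₁+k₂·C_A).
Integrating from C_{A0} to C_A: C_R = (1.09/2.94)·ln[(1.09+2.94·2.72)/(1.09+2.94·0.620)] = 0.3707·ln(9.087/2.913) = 0.4217 mol·L⁻¹.
Y_R = C_R/C_{A0} = 0.4217/2.72 = 0.155.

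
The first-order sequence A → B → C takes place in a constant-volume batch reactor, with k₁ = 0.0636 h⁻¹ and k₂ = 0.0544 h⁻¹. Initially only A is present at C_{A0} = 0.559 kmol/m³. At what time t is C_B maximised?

Setting dC_B/dt = 0 gives t_opt = ln(k₂/k₁)/(k₂−k₁).
= ln(0.0544/0.0636)/(0.0544−0.0636) = ln(0.8553)/-0.009200 = -0.1562/-0.009200 = 17.0 h.

17.0 h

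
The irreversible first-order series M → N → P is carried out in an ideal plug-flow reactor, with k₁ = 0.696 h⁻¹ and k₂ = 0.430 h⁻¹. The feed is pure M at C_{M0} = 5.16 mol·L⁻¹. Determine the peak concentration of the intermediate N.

2.37 mol·L⁻¹

For a first-order series the maximum intermediate yield is C_{N,max}/C_{M0} = (k₁/k₂)^[k₂/(k₂−k₁)].
= (0.696/0.430)^(0.430/(0.430−0.696)) = (1.619)^(-1.617) = 0.4591.
C_{N,max} = 0.4591×5.16 = 2.37 mol·L⁻¹.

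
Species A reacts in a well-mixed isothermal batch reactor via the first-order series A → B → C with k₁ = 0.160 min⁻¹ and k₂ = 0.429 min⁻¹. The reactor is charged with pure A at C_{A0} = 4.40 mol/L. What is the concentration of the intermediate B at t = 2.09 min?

0.806 mol/L

For first-order series with pure A initially, C_B(t) = k₁C_{A0}/(k₂−k₁)·(e^(−k₁t) − e^(−k₂t)).
e^(−k₁t) = e^(−0.160×2.09) = e^(−0.3344) = 0.7158; e^(−k₂t) = e^(−0.8966) = 0.4080.
C_B = 0.160×4.40/(0.429−0.160) × (0.7158−0.4080) = 2.617×0.3078 = 0.8056 mol/L.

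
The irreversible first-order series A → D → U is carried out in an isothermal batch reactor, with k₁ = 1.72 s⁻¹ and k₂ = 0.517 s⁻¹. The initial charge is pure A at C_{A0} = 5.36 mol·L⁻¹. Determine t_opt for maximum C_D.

0.999 s

The intermediate peaks when r₁ = r₂, i.e. k₁e^(−k₁t) = k₂e^(−k₂t), giving t_opt = ln(k₂/k₁)/(k₂−k₁).
= ln(0.517/1.72)/(0.517−1.72) = ln(0.3006)/-1.203 = -1.202/-1.203 = 0.999 s.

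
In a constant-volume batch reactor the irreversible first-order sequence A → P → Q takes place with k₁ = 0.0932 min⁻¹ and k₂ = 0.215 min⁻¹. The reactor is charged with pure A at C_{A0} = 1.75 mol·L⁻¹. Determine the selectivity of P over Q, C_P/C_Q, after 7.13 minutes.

0.889

Solving the coupled first-order balances gives C_P(t) = [k₁/(k₂−k₁)]·C_{A0}·(e^(−k₁t) − e^(−k₂t)).
e^(−k₁t) = e^(−0.0932×7.13) = e^(−0.6645) = 0.5145; e^(−k₂t) = e^(−1.533) = 0.2159.
C_P = 0.0932×1.75/(0.215−0.0932) × (0.5145−0.2159) = 1.339×0.2986 = 0.3999 mol·L⁻¹.
C_A = C_{A0}e^(−k₁t) = 0.9004 mol·L⁻¹, so C_Q = C_{A0}−C_A−C_P = 0.4497 mol·L⁻¹; C_P/C_Q = 0.889.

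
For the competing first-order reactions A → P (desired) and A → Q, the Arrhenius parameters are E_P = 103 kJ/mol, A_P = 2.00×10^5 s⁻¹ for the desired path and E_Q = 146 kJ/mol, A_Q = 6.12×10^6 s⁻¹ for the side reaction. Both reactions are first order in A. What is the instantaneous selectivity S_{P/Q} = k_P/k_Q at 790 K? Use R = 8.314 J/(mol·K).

With equal orders, S_{P/Q} = k_P/k_Q = (A_P/A_Q)·exp[(E_Q−E_P)/(RT)].
(E_Q−E_P)/(RT) = (146−103)×10³/(8.314×790) = 43000/6568 = 6.547.
k_P/k_Q = (2.00×10^5/6.12×10^6)·exp(6.547) = 0.03268 × 697.0 = 22.8.

22.8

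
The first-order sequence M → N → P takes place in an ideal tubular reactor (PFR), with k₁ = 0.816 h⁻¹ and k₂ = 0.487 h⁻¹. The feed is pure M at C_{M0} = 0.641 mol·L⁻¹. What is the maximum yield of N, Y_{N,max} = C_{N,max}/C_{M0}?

At the optimum, C_{N,max}/C_{M0} = (k₁/k₂)^[k₂/(k₂−k₁)].
= (0.816/0.487)^(0.487/(0.487−0.816)) = (1.676)^(-1.480) = 0.4658.

0.466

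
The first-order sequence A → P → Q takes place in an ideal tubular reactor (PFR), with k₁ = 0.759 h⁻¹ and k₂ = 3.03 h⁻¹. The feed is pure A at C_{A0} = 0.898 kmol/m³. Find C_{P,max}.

For a first-order series the maximum intermediate yield is C_{P,max}/C_{A0} = (k₁/k₂)^[k₂/(k₂−k₁)].
= (0.759/3.03)^(3.03/(3.03−0.759)) = (0.2505)^(1.334) = 0.1577.
C_{P,max} = 0.1577×0.898 = 0.142 kmol/m³.

0.142 kmol/m³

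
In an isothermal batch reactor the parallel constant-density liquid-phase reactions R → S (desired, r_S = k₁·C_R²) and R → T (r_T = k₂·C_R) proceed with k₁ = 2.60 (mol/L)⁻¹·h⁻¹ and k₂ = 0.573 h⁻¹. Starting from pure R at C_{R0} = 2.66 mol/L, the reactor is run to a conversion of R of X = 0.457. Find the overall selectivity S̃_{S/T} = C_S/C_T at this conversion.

C_R = C_{R0}(1−X) = 1.444 mol/L.
Along a PFR/batch, dC_T/dC_R = −r_T/(r_S+r_T) = −k₂/(k₂+k₁·C_R).
Integrating from C_{R0} to C_R: C_T = (0.573/2.60)·ln[(0.573+2.60·2.66)/(0.573+2.60·1.44)] = 0.2204·ln(7.489/4.328) = 0.1208 mol/L.
Then C_S = (C_{R0}−C_R) − C_T = 1.216 − 0.1208 = 1.095 mol/L.
S̃_{S/T} = C_S/C_T = 1.095/0.1208 = 9.06.

9.06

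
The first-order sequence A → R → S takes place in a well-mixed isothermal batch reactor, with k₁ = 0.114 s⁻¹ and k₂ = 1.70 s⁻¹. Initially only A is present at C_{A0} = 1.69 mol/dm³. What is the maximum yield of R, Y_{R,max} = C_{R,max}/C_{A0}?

Evaluating C_R at t_opt = ln(k₂/k₁)/(k₂−k₁) gives C_{R,max}/C_{A0} = (k₁/k₂)^[k₂/(k₂−k₁)].
= (0.114/1.70)^(1.70/(1.70−0.114)) = (0.06706)^(1.072) = 0.05522.

0.0552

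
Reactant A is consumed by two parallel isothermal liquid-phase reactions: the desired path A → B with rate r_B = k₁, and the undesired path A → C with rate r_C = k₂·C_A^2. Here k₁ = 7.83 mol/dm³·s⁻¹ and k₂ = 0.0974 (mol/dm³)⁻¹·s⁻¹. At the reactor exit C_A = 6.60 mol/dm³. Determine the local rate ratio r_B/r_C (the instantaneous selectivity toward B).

1.85

S_{B/C} = r_B/r_C = (k₁)/(k₂·C_A^2) = (k₁/k₂)·C_A^-2.
= (7.83) / (0.0974×6.600^2) = 7.830/4.243 = 1.85.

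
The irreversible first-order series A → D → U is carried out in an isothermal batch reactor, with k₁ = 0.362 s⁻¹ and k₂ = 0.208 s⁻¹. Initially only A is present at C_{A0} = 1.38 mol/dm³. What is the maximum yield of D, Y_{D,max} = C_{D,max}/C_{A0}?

Evaluating C_D at t_opt = ln(k₂/k₁)/(k₂−k₁) gives C_{D,max}/C_{A0} = (k₁/k₂)^[k₂/(k₂−k₁)].
= (0.362/0.208)^(0.208/(0.208−0.362)) = (1.740)^(-1.351) = 0.4731.

0.473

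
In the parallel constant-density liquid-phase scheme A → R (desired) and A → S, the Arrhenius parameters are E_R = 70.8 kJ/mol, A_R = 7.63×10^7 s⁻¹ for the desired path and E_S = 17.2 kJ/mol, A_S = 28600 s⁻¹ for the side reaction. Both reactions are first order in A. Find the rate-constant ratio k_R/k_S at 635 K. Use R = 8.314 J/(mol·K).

Since both paths have the same order in A, the concentration cancels and S_{R/S} = k_R/k_S = (A_R/A_S)·exp[(E_S−E_R)/(RT)].
(E_S−E_R)/(RT) = (17.2−70.8)×10³/(8.314×635) = -53600/5279 = -10.15.
k_R/k_S = (7.63×10^7/28600)·exp(-10.15) = 2668 × 3.897×10^-5 = 0.104.

0.104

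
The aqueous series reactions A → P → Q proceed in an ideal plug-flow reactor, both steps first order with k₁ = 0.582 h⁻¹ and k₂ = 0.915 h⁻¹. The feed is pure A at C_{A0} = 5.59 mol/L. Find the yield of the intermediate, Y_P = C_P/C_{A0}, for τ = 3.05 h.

0.189

For first-order series with pure A initially, C_P(τ) = k₁C_{A0}/(k₂−k₁)·(e^(−k₁τ) − e^(−k₂τ)).
e^(−k₁τ) = e^(−0.582×3.05) = e^(−1.775) = 0.1695; e^(−k₂τ) = e^(−2.791) = 0.06138.
C_P = 0.582×5.59/(0.915−0.582) × (0.1695−0.06138) = 9.770×0.1081 = 1.056 mol/L.
Y_P = C_P/C_{A0} = 1.056/5.59 = 0.189.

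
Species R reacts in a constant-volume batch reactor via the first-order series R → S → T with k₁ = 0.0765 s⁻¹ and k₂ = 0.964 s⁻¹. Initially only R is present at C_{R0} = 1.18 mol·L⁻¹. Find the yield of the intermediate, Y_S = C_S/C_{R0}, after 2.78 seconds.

The intermediate concentration in a first-order A→B→C sequence is C_S = k₁C_{R0}(e^(−k₁t) − e^(−k₂t))/(k₂−k₁).
e^(−k₁t) = e^(−0.0765×2.78) = e^(−0.2127) = 0.8084; e^(−k₂t) = e^(−2.680) = 0.06857.
C_S = 0.0765×1.18/(0.964−0.0765) × (0.8084−0.06857) = 0.1017×0.7399 = 0.07525 mol·L⁻¹.
Y_S = C_S/C_{R0} = 0.07525/1.18 = 0.0638.

0.0638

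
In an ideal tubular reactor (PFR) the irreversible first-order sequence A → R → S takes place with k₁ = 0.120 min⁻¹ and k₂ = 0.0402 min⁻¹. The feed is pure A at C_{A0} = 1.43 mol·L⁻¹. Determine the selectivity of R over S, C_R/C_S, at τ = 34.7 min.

For first-order series with pure A initially, C_R(τ) = k₁C_{A0}/(k₂−k₁)·(e^(−k₁τ) − e^(−k₂τ)).
e^(−k₁τ) = e^(−0.120×34.7) = e^(−4.164) = 0.01555; e^(−k₂τ) = e^(−1.395) = 0.2478.
C_R = 0.120×1.43/(0.0402−0.120) × (0.01555−0.2478) = (-2.150)×(-0.2323) = 0.4995 mol·L⁻¹.
C_A = C_{A0}e^(−k₁τ) = 0.02223 mol·L⁻¹, so C_S = C_{A0}−C_A−C_R = 0.9082 mol·L⁻¹; C_R/C_S = 0.550.

0.550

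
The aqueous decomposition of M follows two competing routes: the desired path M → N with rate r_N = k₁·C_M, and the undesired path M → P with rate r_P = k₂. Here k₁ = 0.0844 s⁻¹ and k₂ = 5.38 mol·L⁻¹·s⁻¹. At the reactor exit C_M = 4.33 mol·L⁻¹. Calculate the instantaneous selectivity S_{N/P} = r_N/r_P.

S_{N/P} = r_N/r_P = (k₁·C_M)/(k₂) = (k₁/k₂)·C_M.
= (0.0844×4.330) / (5.38) = 0.3655/5.380 = 0.0679.

0.0679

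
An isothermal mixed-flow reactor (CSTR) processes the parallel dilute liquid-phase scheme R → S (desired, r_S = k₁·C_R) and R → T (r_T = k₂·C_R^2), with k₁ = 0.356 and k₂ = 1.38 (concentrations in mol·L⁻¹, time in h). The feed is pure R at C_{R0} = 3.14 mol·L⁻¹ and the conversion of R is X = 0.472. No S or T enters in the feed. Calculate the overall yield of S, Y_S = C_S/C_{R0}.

Exit C_R = C_{R0}(1−X) = 3.14×0.528 = 1.658 mol·L⁻¹.
In a CSTR the entire volume is at exit conditions, so r_S = 0.356×1.658 = 0.5902 and r_T = 1.38×1.658^2 = 3.793.
Fraction of consumed R going to S: r_S/(r_S+r_T) = 0.1346.
C_S = 0.1346·C_{R0}·X = 0.1346×3.14×0.472 = 0.200 mol·L⁻¹; Y_S = C_S/C_{R0} = 0.0636.

0.0636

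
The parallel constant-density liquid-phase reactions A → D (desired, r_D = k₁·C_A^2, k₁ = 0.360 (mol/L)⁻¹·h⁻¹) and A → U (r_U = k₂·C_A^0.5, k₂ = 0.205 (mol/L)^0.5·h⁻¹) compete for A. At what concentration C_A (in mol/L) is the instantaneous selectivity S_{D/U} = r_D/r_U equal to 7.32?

S_{D/U} = (k₁/k₂)·C_A^1.5 ⇒ C_A = (S·k₂/k₁)^(1/1.5).
= (7.32×0.205/0.360)^(0.6667) = (4.168)^(0.6667) = 2.59 mol/L.

2.59 mol/L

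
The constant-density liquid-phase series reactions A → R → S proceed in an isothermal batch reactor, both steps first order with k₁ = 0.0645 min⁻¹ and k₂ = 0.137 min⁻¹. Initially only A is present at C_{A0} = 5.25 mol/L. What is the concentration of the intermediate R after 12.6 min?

1.24 mol/L

The intermediate concentration in a first-order A→B→C sequence is C_R = k₁C_{A0}(e^(−k₁t) − e^(−k₂t))/(k₂−k₁).
e^(−k₁t) = e^(−0.0645×12.6) = e^(−0.8127) = 0.4437; e^(−k₂t) = e^(−1.726) = 0.1780.
C_R = 0.0645×5.25/(0.137−0.0645) × (0.4437−0.1780) = 4.671×0.2657 = 1.241 mol/L.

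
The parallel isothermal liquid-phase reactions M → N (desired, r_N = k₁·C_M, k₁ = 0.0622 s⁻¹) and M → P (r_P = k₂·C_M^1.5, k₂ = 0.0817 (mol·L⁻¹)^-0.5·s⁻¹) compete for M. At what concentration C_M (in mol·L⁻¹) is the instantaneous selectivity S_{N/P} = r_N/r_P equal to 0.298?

6.53 mol·L⁻¹

S_{N/P} = (k₁/k₂)·C_M^-0.5 ⇒ C_M = (S·k₂/k₁)^(-2).
= (0.298×0.0817/0.0622)^(-2) = (0.3914)^(-2) = 6.53 mol·L⁻¹.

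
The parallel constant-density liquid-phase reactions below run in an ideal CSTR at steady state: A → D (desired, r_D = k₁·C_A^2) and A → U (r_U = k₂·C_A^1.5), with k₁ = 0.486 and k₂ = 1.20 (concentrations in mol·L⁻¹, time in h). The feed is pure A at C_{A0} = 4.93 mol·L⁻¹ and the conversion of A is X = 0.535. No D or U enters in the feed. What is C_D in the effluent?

1.00 mol·L⁻¹

Exit C_A = C_{A0}(1−X) = 4.93×0.465 = 2.292 mol·L⁻¹.
A CSTR operates uniformly at the exit composition, giving r_D = 2.554 and r_U = 4.165 (each k·C_A^n at C_A = 2.292).
Fraction of consumed A going to D: r_D/(r_D+r_U) = 0.3801.
C_D = 0.3801·C_{A0}·X = 0.3801×4.93×0.535 = 1.00 mol·L⁻¹.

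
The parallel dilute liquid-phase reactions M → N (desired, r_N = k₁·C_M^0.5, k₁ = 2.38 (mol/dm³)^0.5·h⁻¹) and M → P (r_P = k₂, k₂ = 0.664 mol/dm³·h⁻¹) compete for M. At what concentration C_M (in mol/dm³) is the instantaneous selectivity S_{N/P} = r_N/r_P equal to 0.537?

S_{N/P} = (k₁/k₂)·C_M^0.5 ⇒ C_M = (S·k₂/k₁)^(2).
= (0.537×0.664/2.38)^(2) = (0.1498)^(2) = 0.0224 mol/dm³.

0.0224 mol/dm³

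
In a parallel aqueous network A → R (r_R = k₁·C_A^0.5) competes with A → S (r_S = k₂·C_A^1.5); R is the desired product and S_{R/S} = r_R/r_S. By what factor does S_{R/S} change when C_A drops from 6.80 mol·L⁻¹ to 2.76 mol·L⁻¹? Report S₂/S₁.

2.46

S_{R/S} = (k₁/k₂)·C_A⁻¹, so S₂/S₁ = (C_{A,2}/C_{A,1})⁻¹.
= 6.80/2.76 = 2.46.
Selectivity toward R rises as C_A falls — low-concentration operation is favoured.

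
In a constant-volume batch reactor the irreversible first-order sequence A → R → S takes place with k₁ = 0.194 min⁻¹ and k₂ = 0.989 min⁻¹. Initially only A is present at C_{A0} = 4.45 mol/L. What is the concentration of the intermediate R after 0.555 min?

The intermediate concentration in a first-order A→B→C sequence is C_R = k₁C_{A0}(e^(−k₁t) − e^(−k₂t))/(k₂−k₁).
e^(−k₁t) = e^(−0.194×0.555) = e^(−0.1077) = 0.8979; e^(−k₂t) = e^(−0.5489) = 0.5776.
C_R = 0.194×4.45/(0.989−0.194) × (0.8979−0.5776) = 1.086×0.3203 = 0.3479 mol/L.

0.348 mol/L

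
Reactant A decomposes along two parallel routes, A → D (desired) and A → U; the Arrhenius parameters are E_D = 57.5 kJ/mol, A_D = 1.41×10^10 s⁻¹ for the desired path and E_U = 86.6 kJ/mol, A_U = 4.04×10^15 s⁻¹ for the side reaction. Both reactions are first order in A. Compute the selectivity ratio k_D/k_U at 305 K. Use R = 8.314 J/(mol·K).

0.336

Since both paths have the same order in A, the concentration cancels and S_{D/U} = k_D/k_U = (A_D/A_U)·exp[(E_U−E_D)/(RT)].
(E_U−E_D)/(RT) = (86.6−57.5)×10³/(8.314×305) = 29100/2536 = 11.48.
k_D/k_U = (1.41×10^10/4.04×10^15)·exp(11.48) = 3.490×10^-6 × 96356 = 0.336.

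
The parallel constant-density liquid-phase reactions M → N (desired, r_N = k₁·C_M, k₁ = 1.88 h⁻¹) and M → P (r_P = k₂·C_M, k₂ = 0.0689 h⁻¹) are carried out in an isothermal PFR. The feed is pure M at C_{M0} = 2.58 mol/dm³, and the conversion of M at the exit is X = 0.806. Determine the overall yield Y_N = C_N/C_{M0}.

C_M = C_{M0}(1−X) = 0.5005 mol/dm³.
Both paths are first order in M, so the instantaneous fraction to N is constant: dC_N/d(−C_M) = k₁/(k₁+k₂) = 0.9646.
C_N = 0.9646·(C_{M0}−C_M) = 0.9646×2.079 = 2.01 mol/dm³.
Y_N = C_N/C_{M0} = 2.006/2.58 = 0.778.

0.778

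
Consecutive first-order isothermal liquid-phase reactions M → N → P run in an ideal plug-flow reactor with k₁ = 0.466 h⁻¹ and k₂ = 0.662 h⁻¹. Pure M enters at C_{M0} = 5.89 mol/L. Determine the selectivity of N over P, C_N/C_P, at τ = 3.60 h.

0.382

For first-order series with pure M initially, C_N(τ) = k₁C_{M0}/(k₂−k₁)·(e^(−k₁τ) − e^(−k₂τ)).
e^(−k₁τ) = e^(−0.466×3.60) = e^(−1.678) = 0.1868; e^(−k₂τ) = e^(−2.383) = 0.09225.
C_N = 0.466×5.89/(0.662−0.466) × (0.1868−0.09225) = 14.00×0.09457 = 1.324 mol/L.
C_M = C_{M0}e^(−k₁τ) = 1.100 mol/L, so C_P = C_{M0}−C_M−C_N = 3.465 mol/L; C_N/C_P = 0.382.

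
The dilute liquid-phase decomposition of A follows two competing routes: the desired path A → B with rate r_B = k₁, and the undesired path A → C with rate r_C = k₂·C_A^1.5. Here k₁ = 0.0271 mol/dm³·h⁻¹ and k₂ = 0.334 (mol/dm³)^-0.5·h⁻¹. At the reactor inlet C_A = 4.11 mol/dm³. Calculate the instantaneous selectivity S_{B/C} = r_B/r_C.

S_{B/C} = r_B/r_C = (k₁)/(k₂·C_A^1.5) = (k₁/k₂)·C_A^-1.5.
= (0.0271) / (0.334×4.110^1.5) = 0.02710/2.783 = 0.00974.
The undesired path is higher order in A, so low C_A (CSTR or dilute feed) favours B.

0.00974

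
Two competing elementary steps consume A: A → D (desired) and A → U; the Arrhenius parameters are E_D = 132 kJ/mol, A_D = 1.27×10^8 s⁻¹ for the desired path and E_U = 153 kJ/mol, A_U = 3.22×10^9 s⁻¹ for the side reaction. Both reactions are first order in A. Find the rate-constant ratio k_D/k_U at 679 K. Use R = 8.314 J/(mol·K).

Since both paths have the same order in A, the concentration cancels and S_{D/U} = k_D/k_U = (A_D/A_U)·exp[(E_U−E_D)/(RT)].
(E_U−E_D)/(RT) = (153−132)×10³/(8.314×679) = 21000/5645 = 3.720.
k_D/k_U = (1.27×10^8/3.22×10^9)·exp(3.720) = 0.03944 × 41.26 = 1.63.

1.63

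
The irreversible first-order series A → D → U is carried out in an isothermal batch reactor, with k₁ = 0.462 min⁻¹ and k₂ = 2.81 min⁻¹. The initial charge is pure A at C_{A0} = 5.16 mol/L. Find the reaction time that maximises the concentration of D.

0.769 min

For first-order series the maximum of C_D occurs at t_opt = ln(k₂/k₁)/(k₂−k₁).
= ln(2.81/0.462)/(2.81−0.462) = ln(6.082)/2.348 = 1.805/2.348 = 0.769 min.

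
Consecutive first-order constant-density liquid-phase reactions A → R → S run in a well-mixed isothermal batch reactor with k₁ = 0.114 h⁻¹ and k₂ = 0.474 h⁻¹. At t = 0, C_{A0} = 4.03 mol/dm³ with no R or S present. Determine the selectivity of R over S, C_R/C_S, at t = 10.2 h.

0.163

For first-order series with pure A initially, C_R(t) = k₁C_{A0}/(k₂−k₁)·(e^(−k₁t) − e^(−k₂t)).
e^(−k₁t) = e^(−0.114×10.2) = e^(−1.163) = 0.3126; e^(−k₂t) = e^(−4.835) = 0.007948.
C_R = 0.114×4.03/(0.474−0.114) × (0.3126−0.007948) = 1.276×0.3047 = 0.3888 mol/dm³.
C_A = C_{A0}e^(−k₁t) = 1.260 mol/dm³, so C_S = C_{A0}−C_A−C_R = 2.381 mol/dm³; C_R/C_S = 0.163.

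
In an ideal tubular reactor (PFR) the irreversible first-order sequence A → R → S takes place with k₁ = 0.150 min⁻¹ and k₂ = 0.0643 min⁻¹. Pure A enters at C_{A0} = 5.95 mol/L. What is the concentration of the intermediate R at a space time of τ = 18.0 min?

Solving the coupled first-order balances gives C_R(τ) = [k₁/(k₂−k₁)]·C_{A0}·(e^(−k₁τ) − e^(−k₂τ)).
e^(−k₁τ) = e^(−0.150×18.0) = e^(−2.700) = 0.06721; e^(−k₂τ) = e^(−1.157) = 0.3143.
C_R = 0.150×5.95/(0.0643−0.150) × (0.06721−0.3143) = (-10.41)×(-0.2471) = 2.573 mol/L.

2.57 mol/L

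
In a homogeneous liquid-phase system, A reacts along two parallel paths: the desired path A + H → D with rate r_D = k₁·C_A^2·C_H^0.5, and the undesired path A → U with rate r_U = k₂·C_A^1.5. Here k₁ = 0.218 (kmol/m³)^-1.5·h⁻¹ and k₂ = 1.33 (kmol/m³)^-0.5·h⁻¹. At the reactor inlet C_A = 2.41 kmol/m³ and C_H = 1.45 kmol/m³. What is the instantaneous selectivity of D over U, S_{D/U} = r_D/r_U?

0.306

S_{D/U} = r_D/r_U = (k₁·C_A^2·C_H^0.5)/(k₂·C_A^1.5) = (k₁/k₂)·C_A^0.5·C_H^0.5.
= (0.218×2.410^2×1.450^0.5) / (1.33×2.410^1.5) = 1.525/4.976 = 0.306.
Since the desired path is higher order in A, keeping C_A high (PFR or concentrated feed) favours D.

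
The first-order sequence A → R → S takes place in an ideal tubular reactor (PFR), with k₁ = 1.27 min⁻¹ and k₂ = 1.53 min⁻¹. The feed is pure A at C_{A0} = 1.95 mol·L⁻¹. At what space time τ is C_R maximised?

For first-order series the maximum of C_R occurs at τ_opt = ln(k₂/k₁)/(k₂−k₁).
= ln(1.53/1.27)/(1.53−1.27) = ln(1.205)/0.2600 = 0.1863/0.2600 = 0.716 min.

0.716 min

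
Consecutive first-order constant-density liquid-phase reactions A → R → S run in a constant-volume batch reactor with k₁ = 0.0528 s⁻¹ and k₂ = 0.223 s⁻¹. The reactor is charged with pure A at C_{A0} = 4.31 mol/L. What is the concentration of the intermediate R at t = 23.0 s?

For first-order series with pure A initially, C_R(t) = k₁C_{A0}/(k₂−k₁)·(e^(−k₁t) − e^(−k₂t)).
e^(−k₁t) = e^(−0.0528×23.0) = e^(−1.214) = 0.2969; e^(−k₂t) = e^(−5.129) = 0.005922.
C_R = 0.0528×4.31/(0.223−0.0528) × (0.2969−0.005922) = 1.337×0.2910 = 0.3890 mol/L.

0.389 mol/L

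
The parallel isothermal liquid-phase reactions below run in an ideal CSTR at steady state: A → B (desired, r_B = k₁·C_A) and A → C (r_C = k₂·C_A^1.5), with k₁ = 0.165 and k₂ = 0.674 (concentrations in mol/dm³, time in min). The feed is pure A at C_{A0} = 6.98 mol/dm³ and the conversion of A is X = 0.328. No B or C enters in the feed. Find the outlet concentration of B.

Exit C_A = C_{A0}(1−X) = 6.98×0.672 = 4.691 mol/dm³.
A CSTR operates uniformly at the exit composition, giving r_B = 0.7739 and r_C = 6.847 (each k·C_A^n at C_A = 4.691).
Fraction of consumed A going to B: r_B/(r_B+r_C) = 0.1016.
C_B = 0.1016·C_{A0}·X = 0.1016×6.98×0.328 = 0.233 mol/dm³.

0.233 mol/dm³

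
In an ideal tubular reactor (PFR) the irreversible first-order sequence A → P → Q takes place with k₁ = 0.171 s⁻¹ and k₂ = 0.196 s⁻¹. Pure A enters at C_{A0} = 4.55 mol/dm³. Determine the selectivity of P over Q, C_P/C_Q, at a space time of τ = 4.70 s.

For first-order series with pure A initially, C_P(τ) = k₁C_{A0}/(k₂−k₁)·(e^(−k₁τ) − e^(−k₂τ)).
e^(−k₁τ) = e^(−0.171×4.70) = e^(−0.8037) = 0.4477; e^(−k₂τ) = e^(−0.9212) = 0.3980.
C_P = 0.171×4.55/(0.196−0.171) × (0.4477−0.3980) = 31.12×0.04963 = 1.545 mol/dm³.
C_A = C_{A0}e^(−k₁τ) = 2.037 mol/dm³, so C_Q = C_{A0}−C_A−C_P = 0.9686 mol/dm³; C_P/C_Q = 1.59.

1.59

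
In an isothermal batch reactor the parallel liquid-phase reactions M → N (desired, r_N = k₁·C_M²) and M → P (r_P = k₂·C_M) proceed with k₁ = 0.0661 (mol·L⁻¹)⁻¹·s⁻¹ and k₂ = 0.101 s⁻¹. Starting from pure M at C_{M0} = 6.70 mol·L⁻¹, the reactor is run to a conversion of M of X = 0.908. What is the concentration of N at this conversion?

4.03 mol·L⁻¹

C_M = C_{M0}(1−X) = 0.6164 mol·L⁻¹.
Along a PFR/batch, dC_P/dC_M = −r_P/(r_N+r_P) = −k₂/(k₂+k₁·C_M).
Integrating from C_{M0} to C_M: C_P = (0.101/0.0661)·ln[(0.101+0.0661·6.70)/(0.101+0.0661·0.616)] = 1.528·ln(0.5439/0.1417) = 2.055 mol·L⁻¹.
Then C_N = (C_{M0}−C_M) − C_P = 6.084 − 2.055 = 4.029 mol·L⁻¹.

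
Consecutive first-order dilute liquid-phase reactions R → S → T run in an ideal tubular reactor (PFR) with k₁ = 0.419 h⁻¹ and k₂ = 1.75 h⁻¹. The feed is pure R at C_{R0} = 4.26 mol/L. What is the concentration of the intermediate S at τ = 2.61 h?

0.435 mol/L

For first-order series with pure R initially, C_S(τ) = k₁C_{R0}/(k₂−k₁)·(e^(−k₁τ) − e^(−k₂τ)).
e^(−k₁τ) = e^(−0.419×2.61) = e^(−1.094) = 0.3350; e^(−k₂τ) = e^(−4.567) = 0.01038.
C_S = 0.419×4.26/(1.75−0.419) × (0.3350−0.01038) = 1.341×0.3246 = 0.4353 mol/L.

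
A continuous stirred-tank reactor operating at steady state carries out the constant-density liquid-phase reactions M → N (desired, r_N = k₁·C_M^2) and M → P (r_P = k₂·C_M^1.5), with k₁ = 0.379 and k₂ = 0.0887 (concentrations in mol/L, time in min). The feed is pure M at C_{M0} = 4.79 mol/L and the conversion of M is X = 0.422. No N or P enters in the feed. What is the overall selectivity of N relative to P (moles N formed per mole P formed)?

7.11

Exit C_M = C_{M0}(1−X) = 4.79×0.578 = 2.769 mol/L.
Rates in a CSTR are evaluated at the outlet concentration: r_N = 0.379×2.769^2 = 2.905, r_P = 0.0887×2.769^1.5 = 0.4086.
Overall selectivity = C_N/C_P = r_Nτ/(r_Pτ) = r_N/r_P = 7.11.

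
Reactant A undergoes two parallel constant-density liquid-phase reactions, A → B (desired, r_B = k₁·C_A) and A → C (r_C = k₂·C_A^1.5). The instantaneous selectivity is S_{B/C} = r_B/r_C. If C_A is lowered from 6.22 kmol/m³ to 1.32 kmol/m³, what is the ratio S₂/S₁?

S_{B/C} = (k₁/k₂)·C_A^-0.5, so S₂/S₁ = (C_{A,2}/C_{A,1})^-0.5.
= (1.32/6.22)^(-0.5) = (0.2122)^(-0.5) = 2.17.

2.17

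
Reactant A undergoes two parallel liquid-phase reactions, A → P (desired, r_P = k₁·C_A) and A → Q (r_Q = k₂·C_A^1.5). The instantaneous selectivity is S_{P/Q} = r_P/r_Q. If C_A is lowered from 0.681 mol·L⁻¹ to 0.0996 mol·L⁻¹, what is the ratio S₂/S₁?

S_{P/Q} = (k₁/k₂)·C_A^-0.5, so S₂/S₁ = (C_{A,2}/C_{A,1})^-0.5.
= (0.0996/0.681)^(-0.5) = (0.1463)^(-0.5) = 2.61.
Selectivity toward P rises as C_A falls — low-concentration operation is favoured.

2.61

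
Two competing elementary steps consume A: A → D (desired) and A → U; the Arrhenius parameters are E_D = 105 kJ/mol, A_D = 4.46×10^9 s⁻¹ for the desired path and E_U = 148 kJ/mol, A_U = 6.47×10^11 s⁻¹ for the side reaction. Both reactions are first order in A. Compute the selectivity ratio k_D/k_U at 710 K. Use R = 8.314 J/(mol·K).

With equal orders, S_{D/U} = k_D/k_U = (A_D/A_U)·exp[(E_U−E_D)/(RT)].
(E_U−E_D)/(RT) = (148−105)×10³/(8.314×710) = 43000/5903 = 7.285.
k_D/k_U = (4.46×10^9/6.47×10^11)·exp(7.285) = 0.006893 × 1458 = 10.0.
Since E_D < E_U, lowering the temperature improves selectivity toward D.

10.0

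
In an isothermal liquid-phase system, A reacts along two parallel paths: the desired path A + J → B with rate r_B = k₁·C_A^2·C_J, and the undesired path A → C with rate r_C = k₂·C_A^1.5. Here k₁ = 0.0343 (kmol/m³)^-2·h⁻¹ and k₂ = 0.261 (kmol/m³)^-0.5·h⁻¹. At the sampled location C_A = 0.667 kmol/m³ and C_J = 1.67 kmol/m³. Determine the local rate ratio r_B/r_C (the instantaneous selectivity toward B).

0.179

S_{B/C} = r_B/r_C = (k₁·C_A^2·C_J)/(k₂·C_A^1.5) = (k₁/k₂)·C_A^0.5·C_J.
= (0.0343×0.6670^2×1.670) / (0.261×0.6670^1.5) = 0.02548/0.1422 = 0.179.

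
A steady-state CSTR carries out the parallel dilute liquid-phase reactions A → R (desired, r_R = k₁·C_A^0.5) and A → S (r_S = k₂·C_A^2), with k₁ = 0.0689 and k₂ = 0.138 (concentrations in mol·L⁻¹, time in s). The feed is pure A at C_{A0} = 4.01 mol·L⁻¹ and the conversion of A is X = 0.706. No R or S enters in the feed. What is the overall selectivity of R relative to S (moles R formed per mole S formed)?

Exit C_A = C_{A0}(1−X) = 4.01×0.294 = 1.179 mol·L⁻¹.
A CSTR operates uniformly at the exit composition, giving r_R = 0.07481 and r_S = 0.1918 (each k·C_A^n at C_A = 1.179).
Overall selectivity = C_R/C_S = r_Rτ/(r_Sτ) = r_R/r_S = 0.390.

0.390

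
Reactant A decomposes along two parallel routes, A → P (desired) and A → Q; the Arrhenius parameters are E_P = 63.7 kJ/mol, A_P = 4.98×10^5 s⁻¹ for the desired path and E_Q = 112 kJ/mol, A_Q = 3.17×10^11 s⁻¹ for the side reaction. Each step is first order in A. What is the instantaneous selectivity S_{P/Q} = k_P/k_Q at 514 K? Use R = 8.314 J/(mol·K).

0.127

k_P/k_Q = (A_P/A_Q)·exp[−(E_P−E_Q)/(RT)] = (A_P/A_Q)·exp[(E_Q−E_P)/(RT)].
(E_Q−E_P)/(RT) = (112−63.7)×10³/(8.314×514) = 48300/4273 = 11.30.
k_P/k_Q = (4.98×10^5/3.17×10^11)·exp(11.30) = 1.571×10^-6 × 81023 = 0.127.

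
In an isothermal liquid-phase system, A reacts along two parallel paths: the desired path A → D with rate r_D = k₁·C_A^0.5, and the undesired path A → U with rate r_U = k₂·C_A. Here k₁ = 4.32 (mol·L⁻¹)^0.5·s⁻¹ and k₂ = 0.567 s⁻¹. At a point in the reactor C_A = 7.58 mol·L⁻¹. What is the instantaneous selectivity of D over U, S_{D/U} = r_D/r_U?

S_{D/U} = r_D/r_U = (k₁·C_A^0.5)/(k₂·C_A) = (k₁/k₂)·C_A^-0.5.
= (4.32×7.580^0.5) / (0.567×7.580) = 11.89/4.298 = 2.77.
The undesired path is higher order in A, so low C_A (CSTR or dilute feed) favours D.

2.77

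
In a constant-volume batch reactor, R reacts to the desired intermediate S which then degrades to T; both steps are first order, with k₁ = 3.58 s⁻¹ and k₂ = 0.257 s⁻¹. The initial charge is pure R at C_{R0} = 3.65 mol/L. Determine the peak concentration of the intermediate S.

2.98 mol/L

For a first-order series the maximum intermediate yield is C_{S,max}/C_{R0} = (k₁/k₂)^[k₂/(k₂−k₁)].
= (3.58/0.257)^(0.257/(0.257−3.58)) = (13.93)^(-0.07734) = 0.8157.
C_{S,max} = 0.8157×3.65 = 2.98 mol/L.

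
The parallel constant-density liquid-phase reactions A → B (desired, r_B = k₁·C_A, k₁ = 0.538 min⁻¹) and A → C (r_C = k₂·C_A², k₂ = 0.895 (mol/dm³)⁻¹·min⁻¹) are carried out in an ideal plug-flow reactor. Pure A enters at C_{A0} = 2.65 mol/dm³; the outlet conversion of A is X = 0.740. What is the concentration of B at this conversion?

C_A = C_{A0}(1−X) = 0.6890 mol/dm³.
Along a PFR/batch, dC_B/dC_A = −r_B/(r_B+r_C) = −k₁/(k₁+k₂·C_A).
Integrating from C_{A0} to C_A: C_B = (0.538/0.895)·ln[(0.538+0.895·2.65)/(0.538+0.895·0.689)] = 0.6011·ln(2.910/1.155) = 0.5556 mol/dm³.

0.556 mol/dm³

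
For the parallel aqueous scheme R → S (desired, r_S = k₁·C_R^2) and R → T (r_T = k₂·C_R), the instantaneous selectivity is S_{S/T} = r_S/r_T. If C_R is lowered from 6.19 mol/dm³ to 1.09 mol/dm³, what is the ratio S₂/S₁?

S_{S/T} = (k₁/k₂)·C_R, so S₂/S₁ = (C_{R,2}/C_{R,1}).
= 1.09/6.19 = 0.176.

0.176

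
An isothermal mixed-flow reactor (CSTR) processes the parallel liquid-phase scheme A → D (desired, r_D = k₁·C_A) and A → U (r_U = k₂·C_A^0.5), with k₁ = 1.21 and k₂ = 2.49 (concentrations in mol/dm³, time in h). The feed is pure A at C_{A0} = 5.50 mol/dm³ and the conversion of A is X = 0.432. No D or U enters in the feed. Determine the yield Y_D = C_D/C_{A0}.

Exit C_A = C_{A0}(1−X) = 5.50×0.568 = 3.124 mol/dm³.
A CSTR operates uniformly at the exit composition, giving r_D = 3.780 and r_U = 4.401 (each k·C_A^n at C_A = 3.124).
Fraction of consumed A going to D: r_D/(r_D+r_U) = 0.4620.
C_D = 0.4620·C_{A0}·X = 0.4620×5.50×0.432 = 1.10 mol/dm³; Y_D = C_D/C_{A0} = 0.200.

0.200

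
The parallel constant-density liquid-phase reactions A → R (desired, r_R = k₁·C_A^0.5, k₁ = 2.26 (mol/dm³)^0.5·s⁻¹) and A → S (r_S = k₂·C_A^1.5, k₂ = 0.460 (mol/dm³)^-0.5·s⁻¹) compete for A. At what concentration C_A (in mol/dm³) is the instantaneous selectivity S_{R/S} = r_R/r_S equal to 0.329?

14.9 mol/dm³

S_{R/S} = (k₁/k₂)·C_A⁻¹ ⇒ C_A = (S·k₂/k₁)^(-1).
= (0.329×0.460/2.26)^(-1) = (0.06696)^(-1) = 14.9 mol/dm³.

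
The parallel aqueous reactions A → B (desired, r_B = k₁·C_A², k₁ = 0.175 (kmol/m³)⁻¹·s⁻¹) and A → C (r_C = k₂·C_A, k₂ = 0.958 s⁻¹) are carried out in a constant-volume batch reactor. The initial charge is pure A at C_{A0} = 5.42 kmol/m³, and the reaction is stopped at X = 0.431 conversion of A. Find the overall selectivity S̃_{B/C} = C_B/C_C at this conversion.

C_A = C_{A0}(1−X) = 3.084 kmol/m³.
Along a PFR/batch, dC_C/dC_A = −r_C/(r_B+r_C) = −k₂/(k₂+k₁·C_A).
Integrating from C_{A0} to C_A: C_C = (0.958/0.175)·ln[(0.958+0.175·5.42)/(0.958+0.175·3.08)] = 5.474·ln(1.906/1.498) = 1.321 kmol/m³.
Then C_B = (C_{A0}−C_A) − C_C = 2.336 − 1.321 = 1.015 kmol/m³.
S̃_{B/C} = C_B/C_C = 1.015/1.321 = 0.768.

0.768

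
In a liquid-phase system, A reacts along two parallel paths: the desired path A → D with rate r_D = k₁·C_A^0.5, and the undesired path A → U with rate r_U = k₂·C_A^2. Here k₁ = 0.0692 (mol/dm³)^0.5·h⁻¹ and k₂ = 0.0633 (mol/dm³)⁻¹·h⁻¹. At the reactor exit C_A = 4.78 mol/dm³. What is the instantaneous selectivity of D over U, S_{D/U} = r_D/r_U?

0.105

S_{D/U} = r_D/r_U = (k₁·C_A^0.5)/(k₂·C_A^2) = (k₁/k₂)·C_A^-1.5.
= (0.0692×4.780^0.5) / (0.0633×4.780^2) = 0.1513/1.446 = 0.105.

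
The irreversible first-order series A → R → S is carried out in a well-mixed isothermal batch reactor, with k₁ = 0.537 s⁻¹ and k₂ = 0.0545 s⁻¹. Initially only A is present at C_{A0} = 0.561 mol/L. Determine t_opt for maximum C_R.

4.74 s

Setting dC_R/dt = 0 gives t_opt = ln(k₂/k₁)/(k₂−k₁).
= ln(0.0545/0.537)/(0.0545−0.537) = ln(0.1015)/-0.4825 = -2.288/-0.4825 = 4.74 s.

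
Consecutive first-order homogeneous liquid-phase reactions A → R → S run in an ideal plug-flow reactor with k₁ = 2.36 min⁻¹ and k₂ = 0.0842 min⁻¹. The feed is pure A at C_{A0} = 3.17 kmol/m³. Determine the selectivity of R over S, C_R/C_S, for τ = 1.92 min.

7.37

Solving the coupled first-order balances gives C_R(τ) = [k₁/(k₂−k₁)]·C_{A0}·(e^(−k₁τ) − e^(−k₂τ)).
e^(−k₁τ) = e^(−2.36×1.92) = e^(−4.531) = 0.01077; e^(−k₂τ) = e^(−0.1617) = 0.8507.
C_R = 2.36×3.17/(0.0842−2.36) × (0.01077−0.8507) = (-3.287)×(-0.8400) = 2.761 kmol/m³.
C_A = C_{A0}e^(−k₁τ) = 0.03413 kmol/m³, so C_S = C_{A0}−C_A−C_R = 0.3747 kmol/m³; C_R/C_S = 7.37.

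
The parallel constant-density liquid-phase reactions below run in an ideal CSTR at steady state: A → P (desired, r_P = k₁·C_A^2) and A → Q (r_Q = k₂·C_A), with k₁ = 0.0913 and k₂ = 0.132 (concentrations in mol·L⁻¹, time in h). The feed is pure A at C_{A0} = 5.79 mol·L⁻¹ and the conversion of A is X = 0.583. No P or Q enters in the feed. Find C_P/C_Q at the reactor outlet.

Exit C_A = C_{A0}(1−X) = 5.79×0.417 = 2.414 mol·L⁻¹.
A CSTR operates uniformly at the exit composition, giving r_P = 0.5322 and r_Q = 0.3187 (each k·C_A^n at C_A = 2.414).
Overall selectivity = C_P/C_Q = r_Pτ/(r_Qτ) = r_P/r_Q = 1.67.

1.67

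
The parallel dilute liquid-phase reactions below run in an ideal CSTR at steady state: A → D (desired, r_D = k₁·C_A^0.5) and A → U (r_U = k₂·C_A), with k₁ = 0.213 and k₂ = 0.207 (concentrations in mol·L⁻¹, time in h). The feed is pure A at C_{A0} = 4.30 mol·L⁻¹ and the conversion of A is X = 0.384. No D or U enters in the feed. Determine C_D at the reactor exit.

Exit C_A = C_{A0}(1−X) = 4.30×0.616 = 2.649 mol·L⁻¹.
A CSTR operates uniformly at the exit composition, giving r_D = 0.3467 and r_U = 0.5483 (each k·C_A^n at C_A = 2.649).
Fraction of consumed A going to D: r_D/(r_D+r_U) = 0.3873.
C_D = 0.3873·C_{A0}·X = 0.3873×4.30×0.384 = 0.640 mol·L⁻¹.

0.640 mol·L⁻¹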